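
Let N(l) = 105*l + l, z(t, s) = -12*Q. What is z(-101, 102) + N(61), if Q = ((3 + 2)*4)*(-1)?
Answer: 6706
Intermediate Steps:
Q = -20 (Q = (5*4)*(-1) = 20*(-1) = -20)
z(t, s) = 240 (z(t, s) = -12*(-20) = 240)
N(l) = 106*l
z(-101, 102) + N(61) = 240 + 106*61 = 240 + 6466 = 6706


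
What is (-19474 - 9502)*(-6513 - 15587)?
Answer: 640369600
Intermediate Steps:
(-19474 - 9502)*(-6513 - 15587) = -28976*(-22100) = 640369600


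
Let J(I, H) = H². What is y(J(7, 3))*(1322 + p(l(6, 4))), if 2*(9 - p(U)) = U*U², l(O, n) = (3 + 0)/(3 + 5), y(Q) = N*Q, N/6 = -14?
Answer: -257591313/256 ≈ -1.0062e+6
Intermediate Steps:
N = -84 (N = 6*(-14) = -84)
y(Q) = -84*Q
l(O, n) = 3/8
p(U) = 9 - U³/2 (p(U) = 9 - U*U²/2 = 9 - U³/2)
y(J(7, 3))*(1322 + p(l(6, 4))) = (-84*3²)*(1322 + (9 - (3/8)³/2)) = (-84*9)*(1322 + (9 - ½*27/512)) = -756*(1322 + (9 - 27/1024)) = -756*(1322 + 9189/1024) = -756*1362917/1024 = -257591313/256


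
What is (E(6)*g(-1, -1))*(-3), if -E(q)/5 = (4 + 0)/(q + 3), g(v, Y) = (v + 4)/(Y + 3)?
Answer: 10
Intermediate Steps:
g(v, Y) = (4 + v)/(3 + Y)
E(q) = -20/(3 + q) (E(q) = -5*(4 + 0)/(q + 3) = -20/(3 + q))
(E(6)*g(-1, -1))*(-3) = ((-20/(3 + 6))*((4 - 1)/(3 - 1)))*(-3) = ((-20/9)*(3/2))*(-3) = ((-20*1/9)*((1/2)*3))*(-3) = -20/9*3/2*(-3) = -10/3*(-3) = 10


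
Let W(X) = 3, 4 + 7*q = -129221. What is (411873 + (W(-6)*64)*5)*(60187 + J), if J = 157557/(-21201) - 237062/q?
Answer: 7564435323031243408/304411025 ≈ 2.4849e+10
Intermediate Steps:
q = -129225/7 (q = -4/7 + (1/7)*(-129221) = -4/7 - 129221/7 = -129225/7 ≈ -18461.)
J = 4940452303/913233075 (J = 157557/(-21201) - 237062/(-129225/7) = 157557*(-1/21201) - 237062*(-7/129225) = -52519/7067 + 1659434/129225 = 4940452303/913233075 ≈ 5.4099)
(411873 + (W(-6)*64)*5)*(60187 + J) = (411873 + (3*64)*5)*(60187 + 4940452303/913233075) = (411873 + 192*5)*(54969699537328/913233075) = (411873 + 960)*(54969699537328/913233075) = 412833*(54969699537328/913233075) = 7564435323031243408/304411025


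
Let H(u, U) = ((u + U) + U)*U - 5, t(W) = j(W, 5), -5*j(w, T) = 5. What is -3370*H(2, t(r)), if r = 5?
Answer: 16850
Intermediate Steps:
j(w, T) = -1 (j(w, T) = -1/5*5 = -1)
t(W) = -1
H(u, U) = -5 + U*(u + 2*U) (H(u, U) = ((U + u) + U)*U - 5 = (u + 2*U)*U - 5 = U*(u + 2*U) - 5 = -5 + U*(u + 2*U))
-3370*H(2, t(r)) = -3370*(-5 + 2*(-1)**2 - 1*2) = -3370*(-5 + 2*1 - 2) = -3370*(-5 + 2 - 2) = -3370*(-5) = 16850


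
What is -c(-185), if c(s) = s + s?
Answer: 370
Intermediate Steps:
c(s) = 2*s
-c(-185) = -2*(-185) = -1*(-370) = 370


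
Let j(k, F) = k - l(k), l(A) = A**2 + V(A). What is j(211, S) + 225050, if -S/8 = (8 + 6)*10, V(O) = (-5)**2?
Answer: 180715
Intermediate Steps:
V(O) = 25
l(A) = 25 + A**2 (l(A) = A**2 + 25 = 25 + A**2)
S = -1120 (S = -8*(8 + 6)*10 = -112*10 = -8*140 = -1120)
j(k, F) = -25 + k - k**2 (j(k, F) = k - (25 + k**2) = k + (-25 - k**2) = -25 + k - k**2)
j(211, S) + 225050 = (-25 + 211 - 1*211**2) + 225050 = (-25 + 211 - 1*44521) + 225050 = (-25 + 211 - 44521) + 225050 = -44335 + 225050 = 180715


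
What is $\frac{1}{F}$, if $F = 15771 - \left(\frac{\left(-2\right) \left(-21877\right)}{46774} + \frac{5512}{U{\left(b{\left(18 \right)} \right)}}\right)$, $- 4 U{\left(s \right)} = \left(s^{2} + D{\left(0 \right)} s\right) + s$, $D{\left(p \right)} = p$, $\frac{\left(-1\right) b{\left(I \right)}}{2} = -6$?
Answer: $\frac{70161}{1116359588} \approx 6.2848 \cdot 10^{-5}$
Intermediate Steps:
$b{\left(I \right)} = 12$ ($b{\left(I \right)} = \left(-2\right) \left(-6\right) = 12$)
$U{\left(s \right)} = - \frac{s}{4} - \frac{s^{2}}{4}$ ($U{\left(s \right)} = - \frac{\left(s^{2} + 0 s\right) + s}{4} = - \frac{\left(s^{2} + 0\right) + s}{4} = - \frac{s^{2} + s}{4} = - \frac{s + s^{2}}{4} = - \frac{s}{4} - \frac{s^{2}}{4}$)
$F = \frac{1116359588}{70161}$ ($F = 15771 - \left(\frac{\left(-2\right) \left(-21877\right)}{46774} + \frac{5512}{\left(- \frac{1}{4}\right) 12 \left(1 + 12\right)}\right) = 15771 - \left(43754 \cdot \frac{1}{46774} + \frac{5512}{\left(- \frac{1}{4}\right) 12 \cdot 13}\right) = 15771 - \left(\frac{21877}{23387} + \frac{5512}{-39}\right) = 15771 - \left(\frac{21877}{23387} + 5512 \left(- \frac{1}{39}\right)\right) = 15771 - \left(\frac{21877}{23387} - \frac{424}{3}\right) = 15771 - - \frac{9850457}{70161} = 15771 + \frac{9850457}{70161} = \frac{1116359588}{70161} \approx 15911.0$)
$\frac{1}{F} = \frac{1}{\frac{1116359588}{70161}} = \frac{70161}{1116359588}$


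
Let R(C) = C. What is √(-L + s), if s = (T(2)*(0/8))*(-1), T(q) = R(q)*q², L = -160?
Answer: 4*√10 ≈ 12.649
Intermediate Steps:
T(q) = q³ (T(q) = q*q² = q³)
s = 0 (s = (2³*(0/8))*(-1) = (8*(0*(⅛)))*(-1) = (8*0)*(-1) = 0*(-1) = 0)
√(-L + s) = √(-1*(-160) + 0) = √(160 + 0) = √160 = 4*√10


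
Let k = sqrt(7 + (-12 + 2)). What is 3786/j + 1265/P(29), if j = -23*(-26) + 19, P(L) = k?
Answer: 3786/617 - 1265*I*sqrt(3)/3 ≈ 6.1361 - 730.35*I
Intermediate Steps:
k = I*sqrt(3) (k = sqrt(7 - 10) = sqrt(-3) = I*sqrt(3) ≈ 1.732*I)
P(L) = I*sqrt(3)
j = 617 (j = 598 + 19 = 617)
3786/j + 1265/P(29) = 3786/617 + 1265/((I*sqrt(3))) = 3786*(1/617) + 1265*(-I*sqrt(3)/3) = 3786/617 - 1265*I*sqrt(3)/3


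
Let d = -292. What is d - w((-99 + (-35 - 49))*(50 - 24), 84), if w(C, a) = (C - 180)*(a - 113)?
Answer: -143494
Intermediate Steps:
w(C, a) = (-180 + C)*(-113 + a)
d - w((-99 + (-35 - 49))*(50 - 24), 84) = -292 - (20340 - 180*84 - 113*(-99 + (-35 - 49))*(50 - 24) + ((-99 + (-35 - 49))*(50 - 24))*84) = -292 - (20340 - 15120 - 113*(-99 - 84)*26 + ((-99 - 84)*26)*84) = -292 - (20340 - 15120 - (-20679)*26 - 183*26*84) = -292 - (20340 - 15120 - 113*(-4758) - 4758*84) = -292 - (20340 - 15120 + 537654 - 399672) = -292 - 1*143202 = -292 - 143202 = -143494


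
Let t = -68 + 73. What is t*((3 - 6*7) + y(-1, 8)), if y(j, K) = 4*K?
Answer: -35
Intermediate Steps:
t = 5
t*((3 - 6*7) + y(-1, 8)) = 5*((3 - 6*7) + 4*8) = 5*((3 - 42) + 32) = 5*(-39 + 32) = 5*(-7) = -35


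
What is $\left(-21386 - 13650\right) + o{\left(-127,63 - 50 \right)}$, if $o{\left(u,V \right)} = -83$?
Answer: $-35119$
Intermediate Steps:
$\left(-21386 - 13650\right) + o{\left(-127,63 - 50 \right)} = \left(-21386 - 13650\right) - 83 = -35036 - 83 = -35119$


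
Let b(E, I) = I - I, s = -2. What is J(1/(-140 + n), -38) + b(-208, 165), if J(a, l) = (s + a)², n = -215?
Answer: 505521/126025 ≈ 4.0113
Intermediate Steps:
b(E, I) = 0
J(a, l) = (-2 + a)²
J(1/(-140 + n), -38) + b(-208, 165) = (-2 + 1/(-140 - 215))² + 0 = (-2 + 1/(-355))² + 0 = (-2 - 1/355)² + 0 = (-711/355)² + 0 = 505521/126025 + 0 = 505521/126025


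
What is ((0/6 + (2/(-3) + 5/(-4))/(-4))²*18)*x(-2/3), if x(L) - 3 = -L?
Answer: 5819/384 ≈ 15.154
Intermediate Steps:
x(L) = 3 - L
((0/6 + (2/(-3) + 5/(-4))/(-4))²*18)*x(-2/3) = ((0/6 + (2/(-3) + 5/(-4))/(-4))²*18)*(3 - (-2)/3) = ((0*(⅙) + (2*(-⅓) + 5*(-¼))*(-¼))²*18)*(3 - (-2)/3) = ((0 + (-⅔ - 5/4)*(-¼))²*18)*(3 - 1*(-⅔)) = ((0 - 23/12*(-¼))²*18)*(3 + ⅔) = ((0 + 23/48)²*18)*(11/3) = ((23/48)²*18)*(11/3) = ((529/2304)*18)*(11/3) = (529/128)*(11/3) = 5819/384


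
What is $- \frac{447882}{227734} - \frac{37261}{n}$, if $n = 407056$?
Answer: $- \frac{386232089}{187652816} \approx -2.0582$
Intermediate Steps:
$- \frac{447882}{227734} - \frac{37261}{n} = - \frac{447882}{227734} - \frac{37261}{407056} = \left(-447882\right) \frac{1}{227734} - \frac{37261}{407056} = - \frac{223941}{113867} - \frac{37261}{407056} = - \frac{386232089}{187652816}$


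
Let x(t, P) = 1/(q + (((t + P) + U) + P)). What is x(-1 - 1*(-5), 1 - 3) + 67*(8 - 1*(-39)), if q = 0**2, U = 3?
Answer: 9448/3 ≈ 3149.3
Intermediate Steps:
q = 0
x(t, P) = 1/(3 + t + 2*P) (x(t, P) = 1/(0 + (((t + P) + 3) + P)) = 1/(0 + (((P + t) + 3) + P)) = 1/(0 + ((3 + P + t) + P)) = 1/(0 + (3 + t + 2*P)) = 1/(3 + t + 2*P))
x(-1 - 1*(-5), 1 - 3) + 67*(8 - 1*(-39)) = 1/(3 + (-1 - 1*(-5)) + 2*(1 - 3)) + 67*(8 - 1*(-39)) = 1/(3 + (-1 + 5) + 2*(-2)) + 67*(8 + 39) = 1/(3 + 4 - 4) + 67*47 = 1/3 + 3149 = 9448/3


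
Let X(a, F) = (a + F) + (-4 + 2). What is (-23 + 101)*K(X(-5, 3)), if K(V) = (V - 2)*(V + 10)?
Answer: -2808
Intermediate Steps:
X(a, F) = -2 + F + a (X(a, F) = (F + a) - 2 = -2 + F + a)
K(V) = (-2 + V)*(10 + V)
(-23 + 101)*K(X(-5, 3)) = (-23 + 101)*(-20 + (-2 + 3 - 5)**2 + 8*(-2 + 3 - 5)) = 78*(-20 + (-4)**2 + 8*(-4)) = 78*(-20 + 16 - 32) = 78*(-36) = -2808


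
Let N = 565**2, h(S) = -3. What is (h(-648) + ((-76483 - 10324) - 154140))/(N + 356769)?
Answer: -120475/337997 ≈ -0.35644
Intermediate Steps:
N = 319225
(h(-648) + ((-76483 - 10324) - 154140))/(N + 356769) = (-3 + ((-76483 - 10324) - 154140))/(319225 + 356769) = (-3 + (-86807 - 154140))/675994 = (-3 - 240947)*(1/675994) = -240950*1/675994 = -120475/337997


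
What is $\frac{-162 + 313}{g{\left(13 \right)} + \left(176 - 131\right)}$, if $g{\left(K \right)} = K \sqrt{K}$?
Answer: $- \frac{6795}{172} + \frac{1963 \sqrt{13}}{172} \approx 1.6436$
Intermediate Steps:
$g{\left(K \right)} = K^{\frac{3}{2}}$
$\frac{-162 + 313}{g{\left(13 \right)} + \left(176 - 131\right)} = \frac{-162 + 313}{13^{\frac{3}{2}} + \left(176 - 131\right)} = \frac{151}{13 \sqrt{13} + 45} = \frac{151}{45 + 13 \sqrt{13}}$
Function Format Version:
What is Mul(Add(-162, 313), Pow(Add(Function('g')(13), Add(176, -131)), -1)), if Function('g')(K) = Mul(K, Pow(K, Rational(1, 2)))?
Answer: Add(Rational(-6795, 172), Mul(Rational(1963, 172), Pow(13, Rational(1, 2)))) ≈ 1.6436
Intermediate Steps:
Function('g')(K) = Pow(K, Rational(3, 2))
Mul(Add(-162, 313), Pow(Add(Function('g')(13), Add(176, -131)), -1)) = Mul(Add(-162, 313), Pow(Add(Pow(13, Rational(3, 2)), Add(176, -131)), -1)) = Mul(151, Pow(Add(Mul(13, Pow(13, Rational(1, 2))), 45), -1)) = Mul(151, Pow(Add(45, Mul(13, Pow(13, Rational(1, 2)))), -1))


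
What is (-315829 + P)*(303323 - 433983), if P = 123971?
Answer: 25068166280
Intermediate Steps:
(-315829 + P)*(303323 - 433983) = (-315829 + 123971)*(303323 - 433983) = -191858*(-130660) = 25068166280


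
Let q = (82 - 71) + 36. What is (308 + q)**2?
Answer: 126025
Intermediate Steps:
q = 47 (q = 11 + 36 = 47)
(308 + q)**2 = (308 + 47)**2 = 355**2 = 126025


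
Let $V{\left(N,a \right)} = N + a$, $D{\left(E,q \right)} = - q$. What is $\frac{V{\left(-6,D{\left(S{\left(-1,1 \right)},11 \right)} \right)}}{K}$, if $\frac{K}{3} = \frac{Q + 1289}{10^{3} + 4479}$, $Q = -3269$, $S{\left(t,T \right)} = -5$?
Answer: $\frac{93143}{5940} \approx 15.681$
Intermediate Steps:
$K = - \frac{5940}{5479}$ ($K = 3 \frac{-3269 + 1289}{10^{3} + 4479} = 3 \left(- \frac{1980}{1000 + 4479}\right) = 3 \left(- \frac{1980}{5479}\right) = - \frac{5940}{5479} \approx -1.0841$)
$\frac{V{\left(-6,D{\left(S{\left(-1,1 \right)},11 \right)} \right)}}{K} = \frac{-6 - 11}{- \frac{5940}{5479}} = \left(-6 - 11\right) \left(- \frac{5479}{5940}\right) = \left(-17\right) \left(- \frac{5479}{5940}\right) = \frac{93143}{5940}$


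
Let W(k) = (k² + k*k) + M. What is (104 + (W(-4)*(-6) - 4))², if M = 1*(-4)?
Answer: 4624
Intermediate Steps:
M = -4
W(k) = -4 + 2*k² (W(k) = (k² + k*k) - 4 = (k² + k²) - 4 = 2*k² - 4 = -4 + 2*k²)
(104 + (W(-4)*(-6) - 4))² = (104 + ((-4 + 2*(-4)²)*(-6) - 4))² = (104 + ((-4 + 2*16)*(-6) - 4))² = (104 + ((-4 + 32)*(-6) - 4))² = (104 + (28*(-6) - 4))² = (104 + (-168 - 4))² = (104 - 172)² = (-68)² = 4624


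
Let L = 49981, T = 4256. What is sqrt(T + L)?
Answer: sqrt(54237) ≈ 232.89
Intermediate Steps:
sqrt(T + L) = sqrt(4256 + 49981) = sqrt(54237)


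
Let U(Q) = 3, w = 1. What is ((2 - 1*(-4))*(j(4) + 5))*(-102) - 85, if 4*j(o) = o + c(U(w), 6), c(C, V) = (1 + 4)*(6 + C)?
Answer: -10642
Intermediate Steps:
c(C, V) = 30 + 5*C (c(C, V) = 5*(6 + C) = 30 + 5*C)
j(o) = 45/4 + o/4 (j(o) = (o + (30 + 5*3))/4 = (o + (30 + 15))/4 = (o + 45)/4 = (45 + o)/4 = 45/4 + o/4)
((2 - 1*(-4))*(j(4) + 5))*(-102) - 85 = ((2 - 1*(-4))*((45/4 + (¼)*4) + 5))*(-102) - 85 = ((2 + 4)*((45/4 + 1) + 5))*(-102) - 85 = (6*(49/4 + 5))*(-102) - 85 = (6*(69/4))*(-102) - 85 = (207/2)*(-102) - 85 = -10557 - 85 = -10642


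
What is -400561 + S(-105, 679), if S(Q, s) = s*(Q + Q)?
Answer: -543151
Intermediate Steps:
S(Q, s) = 2*Q*s (S(Q, s) = s*(2*Q) = 2*Q*s)
-400561 + S(-105, 679) = -400561 + 2*(-105)*679 = -400561 - 142590 = -543151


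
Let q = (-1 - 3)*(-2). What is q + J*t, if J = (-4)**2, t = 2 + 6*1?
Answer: 136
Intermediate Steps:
t = 8 (t = 2 + 6 = 8)
q = 8 (q = -4*(-2) = 8)
J = 16
q + J*t = 8 + 16*8 = 8 + 128 = 136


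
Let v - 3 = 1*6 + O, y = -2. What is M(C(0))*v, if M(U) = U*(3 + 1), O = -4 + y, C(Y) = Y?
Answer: 0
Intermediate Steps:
O = -6 (O = -4 - 2 = -6)
M(U) = 4*U (M(U) = U*4 = 4*U)
v = 3 (v = 3 + (1*6 - 6) = 3 + (6 - 6) = 3 + 0 = 3)
M(C(0))*v = (4*0)*3 = 0*3 = 0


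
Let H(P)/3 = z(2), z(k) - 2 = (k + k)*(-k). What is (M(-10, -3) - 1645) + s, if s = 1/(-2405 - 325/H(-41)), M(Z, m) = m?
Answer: -70806338/42965 ≈ -1648.0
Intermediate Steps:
z(k) = 2 - 2*k² (z(k) = 2 + (k + k)*(-k) = 2 + (2*k)*(-k) = 2 - 2*k²)
H(P) = -18 (H(P) = 3*(2 - 2*2²) = 3*(2 - 2*4) = 3*(2 - 8) = 3*(-6) = -18)
s = -18/42965 (s = 1/(-2405 - 325/(-18)) = 1/(-2405 - 325*(-1/18)) = 1/(-2405 + 325/18) = 1/(-42965/18) = -18/42965 ≈ -0.00041895)
(M(-10, -3) - 1645) + s = (-3 - 1645) - 18/42965 = -1648 - 18/42965 = -70806338/42965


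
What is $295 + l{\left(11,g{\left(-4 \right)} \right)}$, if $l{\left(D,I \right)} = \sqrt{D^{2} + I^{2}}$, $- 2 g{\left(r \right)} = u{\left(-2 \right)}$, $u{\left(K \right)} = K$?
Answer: $295 + \sqrt{122} \approx 306.05$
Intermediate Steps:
$g{\left(r \right)} = 1$ ($g{\left(r \right)} = \left(- \frac{1}{2}\right) \left(-2\right) = 1$)
$295 + l{\left(11,g{\left(-4 \right)} \right)} = 295 + \sqrt{11^{2} + 1^{2}} = 295 + \sqrt{121 + 1} = 295 + \sqrt{122}$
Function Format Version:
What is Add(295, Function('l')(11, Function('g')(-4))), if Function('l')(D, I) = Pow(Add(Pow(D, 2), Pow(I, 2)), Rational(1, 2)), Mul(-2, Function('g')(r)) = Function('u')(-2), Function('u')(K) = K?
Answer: Add(295, Pow(122, Rational(1, 2))) ≈ 306.05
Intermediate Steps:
Function('g')(r) = 1 (Function('g')(r) = Mul(Rational(-1, 2), -2) = 1)
Add(295, Function('l')(11, Function('g')(-4))) = Add(295, Pow(Add(Pow(11, 2), Pow(1, 2)), Rational(1, 2))) = Add(295, Pow(Add(121, 1), Rational(1, 2))) = Add(295, Pow(122, Rational(1, 2)))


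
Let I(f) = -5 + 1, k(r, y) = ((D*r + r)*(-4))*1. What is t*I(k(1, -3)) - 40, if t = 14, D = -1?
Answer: -96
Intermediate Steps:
k(r, y) = 0 (k(r, y) = ((-r + r)*(-4))*1 = (0*(-4))*1 = 0*1 = 0)
I(f) = -4
t*I(k(1, -3)) - 40 = 14*(-4) - 40 = -56 - 40 = -96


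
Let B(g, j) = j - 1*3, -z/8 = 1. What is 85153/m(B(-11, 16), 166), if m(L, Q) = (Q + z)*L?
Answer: 85153/2054 ≈ 41.457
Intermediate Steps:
z = -8 (z = -8*1 = -8)
B(g, j) = -3 + j (B(g, j) = j - 3 = -3 + j)
m(L, Q) = L*(-8 + Q) (m(L, Q) = (Q - 8)*L = (-8 + Q)*L = L*(-8 + Q))
85153/m(B(-11, 16), 166) = 85153/(((-3 + 16)*(-8 + 166))) = 85153/((13*158)) = 85153/2054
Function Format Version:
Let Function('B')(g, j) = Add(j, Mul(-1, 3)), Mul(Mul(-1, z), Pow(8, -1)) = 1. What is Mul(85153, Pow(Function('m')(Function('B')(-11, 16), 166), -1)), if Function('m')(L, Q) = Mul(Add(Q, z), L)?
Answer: Rational(85153, 2054) ≈ 41.457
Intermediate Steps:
z = -8 (z = Mul(-8, 1) = -8)
Function('B')(g, j) = Add(-3, j) (Function('B')(g, j) = Add(j, -3) = Add(-3, j))
Function('m')(L, Q) = Mul(L, Add(-8, Q)) (Function('m')(L, Q) = Mul(Add(Q, -8), L) = Mul(Add(-8, Q), L) = Mul(L, Add(-8, Q)))
Mul(85153, Pow(Function('m')(Function('B')(-11, 16), 166), -1)) = Mul(85153, Pow(Mul(Add(-3, 16), Add(-8, 166)), -1)) = Mul(85153, Pow(Mul(13, 158), -1)) = Mul(85153, Pow(2054, -1)) = Mul(85153, Rational(1, 2054)) = Rational(85153, 2054)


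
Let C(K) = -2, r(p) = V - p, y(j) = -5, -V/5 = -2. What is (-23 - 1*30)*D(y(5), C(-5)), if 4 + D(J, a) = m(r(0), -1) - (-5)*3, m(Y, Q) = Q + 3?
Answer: -689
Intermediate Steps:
V = 10 (V = -5*(-2) = 10)
r(p) = 10 - p
m(Y, Q) = 3 + Q
D(J, a) = 13 (D(J, a) = -4 + ((3 - 1) - (-5)*3) = -4 + (2 - 1*(-15)) = -4 + (2 + 15) = -4 + 17 = 13)
(-23 - 1*30)*D(y(5), C(-5)) = (-23 - 1*30)*13 = (-23 - 30)*13 = -53*13 = -689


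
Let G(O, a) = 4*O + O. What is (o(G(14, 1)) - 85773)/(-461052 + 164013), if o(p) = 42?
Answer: 28577/99013 ≈ 0.28862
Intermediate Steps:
G(O, a) = 5*O
(o(G(14, 1)) - 85773)/(-461052 + 164013) = (42 - 85773)/(-461052 + 164013) = -85731/(-297039) = -85731*(-1/297039) = 28577/99013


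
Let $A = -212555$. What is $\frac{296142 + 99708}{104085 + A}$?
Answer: $- \frac{39585}{10847} \approx -3.6494$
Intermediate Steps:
$\frac{296142 + 99708}{104085 + A} = \frac{296142 + 99708}{104085 - 212555} = \frac{395850}{-108470} = 395850 \left(- \frac{1}{108470}\right) = - \frac{39585}{10847}$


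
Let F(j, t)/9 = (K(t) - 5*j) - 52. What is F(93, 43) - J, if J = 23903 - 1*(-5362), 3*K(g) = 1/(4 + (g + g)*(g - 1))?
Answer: -122647485/3616 ≈ -33918.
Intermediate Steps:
K(g) = 1/(3*(4 + 2*g*(-1 + g))) (K(g) = 1/(3*(4 + (g + g)*(g - 1))) = 1/(3*(4 + (2*g)*(-1 + g))) = 1/(3*(4 + 2*g*(-1 + g))))
F(j, t) = -468 - 45*j + 3/(2*(2 + t² - t)) (F(j, t) = 9*((1/(6*(2 + t² - t)) - 5*j) - 52) = 9*((-5*j + 1/(6*(2 + t² - t))) - 52) = 9*(-52 - 5*j + 1/(6*(2 + t² - t))) = -468 - 45*j + 3/(2*(2 + t² - t)))
J = 29265 (J = 23903 + 5362 = 29265)
F(93, 43) - J = 3*(½ - 3*(52 + 5*93)*(2 + 43² - 1*43))/(2 + 43² - 1*43) - 1*29265 = 3*(½ - 3*(52 + 465)*(2 + 1849 - 43))/(2 + 1849 - 43) - 29265 = 3*(½ - 3*517*1808)/1808 - 29265 = 3*(1/1808)*(½ - 2804208) - 29265 = 3*(1/1808)*(-5608415/2) - 29265 = -16825245/3616 - 29265 = -122647485/3616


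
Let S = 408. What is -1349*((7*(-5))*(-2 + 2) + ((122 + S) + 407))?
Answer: -1264013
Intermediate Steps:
-1349*((7*(-5))*(-2 + 2) + ((122 + S) + 407)) = -1349*((7*(-5))*(-2 + 2) + ((122 + 408) + 407)) = -1349*(-35*0 + (530 + 407)) = -1349*(0 + 937) = -1349*937 = -1264013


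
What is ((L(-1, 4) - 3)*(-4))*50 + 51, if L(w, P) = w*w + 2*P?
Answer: -1149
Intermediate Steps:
L(w, P) = w**2 + 2*P
((L(-1, 4) - 3)*(-4))*50 + 51 = ((((-1)**2 + 2*4) - 3)*(-4))*50 + 51 = (((1 + 8) - 3)*(-4))*50 + 51 = ((9 - 3)*(-4))*50 + 51 = (6*(-4))*50 + 51 = -24*50 + 51 = -1200 + 51 = -1149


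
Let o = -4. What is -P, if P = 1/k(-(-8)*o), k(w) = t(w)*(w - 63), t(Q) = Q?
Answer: -1/3040 ≈ -0.00032895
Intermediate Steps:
k(w) = w*(-63 + w) (k(w) = w*(w - 63) = w*(-63 + w))
P = 1/3040 (P = 1/((-(-8)*(-4))*(-63 - (-8)*(-4))) = 1/((-2*16)*(-63 - 2*16)) = 1/(-32*(-63 - 32)) = 1/(-32*(-95)) = 1/3040 ≈ 0.00032895)
-P = -1*1/3040 = -1/3040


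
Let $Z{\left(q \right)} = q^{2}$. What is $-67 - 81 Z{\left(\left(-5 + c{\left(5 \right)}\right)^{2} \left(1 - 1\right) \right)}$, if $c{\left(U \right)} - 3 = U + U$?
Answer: $-67$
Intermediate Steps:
$c{\left(U \right)} = 3 + 2 U$ ($c{\left(U \right)} = 3 + \left(U + U\right) = 3 + 2 U$)
$-67 - 81 Z{\left(\left(-5 + c{\left(5 \right)}\right)^{2} \left(1 - 1\right) \right)} = -67 - 81 \left(\left(-5 + \left(3 + 2 \cdot 5\right)\right)^{2} \left(1 - 1\right)\right)^{2} = -67 - 81 \left(\left(-5 + \left(3 + 10\right)\right)^{2} \cdot 0\right)^{2} = -67 - 81 \left(\left(-5 + 13\right)^{2} \cdot 0\right)^{2} = -67 - 81 \left(8^{2} \cdot 0\right)^{2} = -67 - 81 \left(64 \cdot 0\right)^{2} = -67 - 81 \cdot 0^{2} = -67 - 0 = -67 + 0 = -67$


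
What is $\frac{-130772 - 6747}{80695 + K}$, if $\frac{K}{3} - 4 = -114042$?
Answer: $\frac{137519}{261419} \approx 0.52605$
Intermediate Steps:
$K = -342114$ ($K = 12 + 3 \left(-114042\right) = 12 - 342126 = -342114$)
$\frac{-130772 - 6747}{80695 + K} = \frac{-130772 - 6747}{80695 - 342114} = - \frac{137519}{-261419} = \left(-137519\right) \left(- \frac{1}{261419}\right) = \frac{137519}{261419}$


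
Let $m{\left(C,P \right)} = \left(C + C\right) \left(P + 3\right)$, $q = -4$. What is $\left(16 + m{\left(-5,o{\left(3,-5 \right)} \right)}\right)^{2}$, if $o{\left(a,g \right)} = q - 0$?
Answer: $676$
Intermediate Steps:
$o{\left(a,g \right)} = -4$ ($o{\left(a,g \right)} = -4 - 0 = -4 + 0 = -4$)
$m{\left(C,P \right)} = 2 C \left(3 + P\right)$
$\left(16 + m{\left(-5,o{\left(3,-5 \right)} \right)}\right)^{2} = \left(16 + 2 \left(-5\right) \left(3 - 4\right)\right)^{2} = \left(16 + 2 \left(-5\right) \left(-1\right)\right)^{2} = \left(16 + 10\right)^{2} = 26^{2} = 676$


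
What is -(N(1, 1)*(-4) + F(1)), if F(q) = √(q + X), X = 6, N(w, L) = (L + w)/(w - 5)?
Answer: -2 - √7 ≈ -4.6458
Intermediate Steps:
N(w, L) = (L + w)/(-5 + w)
F(q) = √(6 + q) (F(q) = √(q + 6) = √(6 + q))
-(N(1, 1)*(-4) + F(1)) = -(((1 + 1)/(-5 + 1))*(-4) + √(6 + 1)) = -((2/(-4))*(-4) + √7) = -(-¼*2*(-4) + √7) = -(-½*(-4) + √7) = -(2 + √7) = -2 - √7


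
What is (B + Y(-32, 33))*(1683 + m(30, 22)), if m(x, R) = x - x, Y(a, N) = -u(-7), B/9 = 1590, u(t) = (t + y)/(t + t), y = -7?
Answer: 24082047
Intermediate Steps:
u(t) = (-7 + t)/(2*t) (u(t) = (t - 7)/(t + t) = (-7 + t)/((2*t)) = (-7 + t)*(1/(2*t)) = (-7 + t)/(2*t))
B = 14310 (B = 9*1590 = 14310)
Y(a, N) = -1 (Y(a, N) = -(-7 - 7)/(2*(-7)) = -(-1)*(-14)/(2*7) = -1*1 = -1)
m(x, R) = 0
(B + Y(-32, 33))*(1683 + m(30, 22)) = (14310 - 1)*(1683 + 0) = 14309*1683 = 24082047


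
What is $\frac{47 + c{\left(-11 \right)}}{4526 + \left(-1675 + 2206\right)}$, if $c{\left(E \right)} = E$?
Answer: $\frac{36}{5057} \approx 0.0071188$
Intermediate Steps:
$\frac{47 + c{\left(-11 \right)}}{4526 + \left(-1675 + 2206\right)} = \frac{47 - 11}{4526 + \left(-1675 + 2206\right)} = \frac{36}{4526 + 531} = \frac{36}{5057}$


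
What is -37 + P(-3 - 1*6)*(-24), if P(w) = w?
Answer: 179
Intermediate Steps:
-37 + P(-3 - 1*6)*(-24) = -37 + (-3 - 1*6)*(-24) = -37 + (-3 - 6)*(-24) = -37 - 9*(-24) = -37 + 216 = 179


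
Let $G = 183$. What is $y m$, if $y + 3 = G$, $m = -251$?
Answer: $-45180$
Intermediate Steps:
$y = 180$ ($y = -3 + 183 = 180$)
$y m = 180 \left(-251\right) = -45180$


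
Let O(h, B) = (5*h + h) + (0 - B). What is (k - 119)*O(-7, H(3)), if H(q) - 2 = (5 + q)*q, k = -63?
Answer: 12376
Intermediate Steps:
H(q) = 2 + q*(5 + q) (H(q) = 2 + (5 + q)*q = 2 + q*(5 + q))
O(h, B) = -B + 6*h (O(h, B) = 6*h - B = -B + 6*h)
(k - 119)*O(-7, H(3)) = (-63 - 119)*(-(2 + 3² + 5*3) + 6*(-7)) = -182*(-(2 + 9 + 15) - 42) = -182*(-1*26 - 42) = -182*(-26 - 42) = -182*(-68) = 12376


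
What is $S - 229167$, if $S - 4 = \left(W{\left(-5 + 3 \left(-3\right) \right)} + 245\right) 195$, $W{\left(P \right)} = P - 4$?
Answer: $-184898$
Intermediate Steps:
$W{\left(P \right)} = -4 + P$
$S = 44269$ ($S = 4 + \left(\left(-4 + \left(-5 + 3 \left(-3\right)\right)\right) + 245\right) 195 = 4 + \left(\left(-4 - 14\right) + 245\right) 195 = 4 + \left(-18 + 245\right) 195 = 4 + 227 \cdot 195 = 4 + 44265 = 44269$)
$S - 229167 = 44269 - 229167 = -184898$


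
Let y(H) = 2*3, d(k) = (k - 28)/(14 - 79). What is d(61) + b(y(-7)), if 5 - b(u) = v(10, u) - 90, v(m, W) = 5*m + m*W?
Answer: -1008/65 ≈ -15.508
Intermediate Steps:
v(m, W) = 5*m + W*m
d(k) = 28/65 - k/65 (d(k) = (-28 + k)/(-65) = (-28 + k)*(-1/65) = 28/65 - k/65)
y(H) = 6
b(u) = 45 - 10*u (b(u) = 5 - (10*(5 + u) - 90) = 5 - ((50 + 10*u) - 90) = 5 - (-40 + 10*u) = 5 + (40 - 10*u) = 45 - 10*u)
d(61) + b(y(-7)) = (28/65 - 1/65*61) + (45 - 10*6) = (28/65 - 61/65) + (45 - 60) = -33/65 - 15 = -1008/65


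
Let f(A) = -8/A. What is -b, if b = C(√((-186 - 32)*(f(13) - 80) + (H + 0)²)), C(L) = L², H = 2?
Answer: -228516/13 ≈ -17578.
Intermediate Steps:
b = 228516/13 (b = (√((-186 - 32)*(-8/13 - 80) + (2 + 0)²))² = (√(-218*(-8*1/13 - 80) + 2²))² = (√(-218*(-8/13 - 80) + 4))² = (√(-218*(-1048/13) + 4))² = (√(228464/13 + 4))² = (√(228516/13))² = (2*√742677/13)² = 228516/13 ≈ 17578.)
-b = -1*228516/13 = -228516/13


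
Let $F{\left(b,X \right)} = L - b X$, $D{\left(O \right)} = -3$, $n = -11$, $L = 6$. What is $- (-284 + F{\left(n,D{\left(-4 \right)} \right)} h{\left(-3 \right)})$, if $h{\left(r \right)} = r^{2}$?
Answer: $527$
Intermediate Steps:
$F{\left(b,X \right)} = 6 - X b$ ($F{\left(b,X \right)} = 6 - b X = 6 - X b$)
$- (-284 + F{\left(n,D{\left(-4 \right)} \right)} h{\left(-3 \right)}) = - (-284 + \left(6 - \left(-3\right) \left(-11\right)\right) \left(-3\right)^{2}) = - (-284 + \left(6 - 33\right) 9) = - (-284 - 243) = \left(-1\right) \left(-527\right) = 527$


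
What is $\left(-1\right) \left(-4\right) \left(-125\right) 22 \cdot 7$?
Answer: $-77000$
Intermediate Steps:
$\left(-1\right) \left(-4\right) \left(-125\right) 22 \cdot 7 = 4 \left(-125\right) 154 = \left(-500\right) 154 = -77000$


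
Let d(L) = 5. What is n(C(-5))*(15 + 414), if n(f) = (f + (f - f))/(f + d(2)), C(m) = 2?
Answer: 858/7 ≈ 122.57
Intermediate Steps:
n(f) = f/(5 + f) (n(f) = (f + (f - f))/(f + 5) = (f + 0)/(5 + f) = f/(5 + f))
n(C(-5))*(15 + 414) = (2/(5 + 2))*(15 + 414) = (2/7)*429 = 858/7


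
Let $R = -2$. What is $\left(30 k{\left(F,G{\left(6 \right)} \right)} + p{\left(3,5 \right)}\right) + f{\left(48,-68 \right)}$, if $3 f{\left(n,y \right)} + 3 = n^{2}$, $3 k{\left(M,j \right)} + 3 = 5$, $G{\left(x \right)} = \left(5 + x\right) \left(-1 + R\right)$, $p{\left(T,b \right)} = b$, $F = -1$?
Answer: $792$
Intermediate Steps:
$G{\left(x \right)} = -15 - 3 x$ ($G{\left(x \right)} = \left(5 + x\right) \left(-1 - 2\right) = \left(5 + x\right) \left(-3\right) = -15 - 3 x$)
$k{\left(M,j \right)} = \frac{2}{3}$ ($k{\left(M,j \right)} = -1 + \frac{1}{3} \cdot 5 = -1 + \frac{5}{3} = \frac{2}{3}$)
$f{\left(n,y \right)} = -1 + \frac{n^{2}}{3}$
$\left(30 k{\left(F,G{\left(6 \right)} \right)} + p{\left(3,5 \right)}\right) + f{\left(48,-68 \right)} = \left(30 \cdot \frac{2}{3} + 5\right) - \left(1 - \frac{48^{2}}{3}\right) = \left(20 + 5\right) + \left(-1 + \frac{1}{3} \cdot 2304\right) = 25 + \left(-1 + 768\right) = 25 + 767 = 792$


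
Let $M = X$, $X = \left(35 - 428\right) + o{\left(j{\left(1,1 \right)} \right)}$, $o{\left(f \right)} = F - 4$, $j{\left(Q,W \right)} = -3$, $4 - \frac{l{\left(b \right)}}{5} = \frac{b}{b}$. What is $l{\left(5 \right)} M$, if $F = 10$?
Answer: $-5805$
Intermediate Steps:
$l{\left(b \right)} = 15$ ($l{\left(b \right)} = 20 - 5 \frac{b}{b} = 20 - 5 = 15$)
$o{\left(f \right)} = 6$ ($o{\left(f \right)} = 10 - 4 = 6$)
$X = -387$ ($X = \left(35 - 428\right) + 6 = -393 + 6 = -387$)
$M = -387$
$l{\left(5 \right)} M = 15 \left(-387\right) = -5805$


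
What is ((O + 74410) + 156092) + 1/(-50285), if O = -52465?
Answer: 8952590544/50285 ≈ 1.7804e+5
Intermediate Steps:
((O + 74410) + 156092) + 1/(-50285) = ((-52465 + 74410) + 156092) + 1/(-50285) = (21945 + 156092) - 1/50285 = 178037 - 1/50285 = 8952590544/50285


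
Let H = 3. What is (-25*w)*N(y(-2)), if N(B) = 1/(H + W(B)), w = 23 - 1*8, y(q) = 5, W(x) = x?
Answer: -375/8 ≈ -46.875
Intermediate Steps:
w = 15 (w = 23 - 8 = 15)
N(B) = 1/(3 + B)
(-25*w)*N(y(-2)) = (-25*15)/(3 + 5) = -375/8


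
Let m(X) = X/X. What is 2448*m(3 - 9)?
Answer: 2448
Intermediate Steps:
m(X) = 1
2448*m(3 - 9) = 2448*1 = 2448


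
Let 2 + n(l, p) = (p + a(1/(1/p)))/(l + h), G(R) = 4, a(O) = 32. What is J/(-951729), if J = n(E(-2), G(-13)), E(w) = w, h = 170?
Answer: 25/13324206 ≈ 1.8763e-6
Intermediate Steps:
n(l, p) = -2 + (32 + p)/(170 + l) (n(l, p) = -2 + (p + 32)/(l + 170) = -2 + (32 + p)/(170 + l))
J = -25/14 (J = (-308 + 4 - 2*(-2))/(170 - 2) = (-308 + 4 + 4)/168 = (1/168)*(-300) = -25/14 ≈ -1.7857)
J/(-951729) = -25/14/(-951729) = -25/14*(-1/951729) = 25/13324206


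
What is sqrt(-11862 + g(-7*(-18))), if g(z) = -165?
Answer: I*sqrt(12027) ≈ 109.67*I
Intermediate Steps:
sqrt(-11862 + g(-7*(-18))) = sqrt(-11862 - 165) = sqrt(-12027) = I*sqrt(12027)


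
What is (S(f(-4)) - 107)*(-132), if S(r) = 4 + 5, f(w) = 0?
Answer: 12936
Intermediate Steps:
S(r) = 9
(S(f(-4)) - 107)*(-132) = (9 - 107)*(-132) = -98*(-132) = 12936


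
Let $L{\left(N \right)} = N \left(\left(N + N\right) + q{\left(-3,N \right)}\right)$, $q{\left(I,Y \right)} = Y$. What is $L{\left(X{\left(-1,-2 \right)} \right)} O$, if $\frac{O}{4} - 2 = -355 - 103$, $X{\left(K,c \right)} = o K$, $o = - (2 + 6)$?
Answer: $-350208$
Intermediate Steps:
$o = -8$ ($o = \left(-1\right) 8 = -8$)
$X{\left(K,c \right)} = - 8 K$
$L{\left(N \right)} = 3 N^{2}$ ($L{\left(N \right)} = N \left(\left(N + N\right) + N\right) = N \left(2 N + N\right) = N 3 N = 3 N^{2}$)
$O = -1824$ ($O = 8 + 4 \left(-355 - 103\right) = 8 + 4 \left(-458\right) = 8 - 1832 = -1824$)
$L{\left(X{\left(-1,-2 \right)} \right)} O = 3 \left(\left(-8\right) \left(-1\right)\right)^{2} \left(-1824\right) = 3 \cdot 8^{2} \left(-1824\right) = 3 \cdot 64 \left(-1824\right) = 192 \left(-1824\right) = -350208$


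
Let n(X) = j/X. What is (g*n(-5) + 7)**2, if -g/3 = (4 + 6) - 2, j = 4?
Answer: 17161/25 ≈ 686.44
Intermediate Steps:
n(X) = 4/X
g = -24 (g = -3*((4 + 6) - 2) = -3*(10 - 2) = -3*8 = -24)
(g*n(-5) + 7)**2 = (-96/(-5) + 7)**2 = (-96*(-1)/5 + 7)**2 = (-24*(-4/5) + 7)**2 = (96/5 + 7)**2 = (131/5)**2 = 17161/25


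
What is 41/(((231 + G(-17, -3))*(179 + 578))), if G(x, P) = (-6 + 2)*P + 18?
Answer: 41/197577 ≈ 0.00020751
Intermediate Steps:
G(x, P) = 18 - 4*P (G(x, P) = -4*P + 18 = 18 - 4*P)
41/(((231 + G(-17, -3))*(179 + 578))) = 41/(((231 + (18 - 4*(-3)))*(179 + 578))) = 41/(((231 + (18 + 12))*757)) = 41/(((231 + 30)*757)) = 41/((261*757)) = 41/197577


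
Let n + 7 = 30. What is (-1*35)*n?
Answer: -805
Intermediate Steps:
n = 23 (n = -7 + 30 = 23)
(-1*35)*n = -1*35*23 = -35*23 = -805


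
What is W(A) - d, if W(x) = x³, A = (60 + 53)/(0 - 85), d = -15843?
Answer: 9728139478/614125 ≈ 15841.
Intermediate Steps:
A = -113/85 (A = 113/(-85) = 113*(-1/85) = -113/85 ≈ -1.3294)
W(A) - d = (-113/85)³ - 1*(-15843) = -1442897/614125 + 15843 = 9728139478/614125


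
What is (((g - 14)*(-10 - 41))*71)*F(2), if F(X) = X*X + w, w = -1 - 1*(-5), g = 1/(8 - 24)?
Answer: 814725/2 ≈ 4.0736e+5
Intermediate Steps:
g = -1/16 (g = 1/(-16) = -1/16 ≈ -0.062500)
w = 4 (w = -1 + 5 = 4)
F(X) = 4 + X² (F(X) = X*X + 4 = X² + 4 = 4 + X²)
(((g - 14)*(-10 - 41))*71)*F(2) = (((-1/16 - 14)*(-10 - 41))*71)*(4 + 2²) = (-225/16*(-51)*71)*(4 + 4) = ((11475/16)*71)*8 = (814725/16)*8 = 814725/2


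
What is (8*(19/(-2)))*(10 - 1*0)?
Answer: -760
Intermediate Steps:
(8*(19/(-2)))*(10 - 1*0) = (8*(19*(-½)))*(10 + 0) = (8*(-19/2))*10 = -76*10 = -760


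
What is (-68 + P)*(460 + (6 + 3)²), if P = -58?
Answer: -68166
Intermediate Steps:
(-68 + P)*(460 + (6 + 3)²) = (-68 - 58)*(460 + (6 + 3)²) = -126*(460 + 9²) = -126*(460 + 81) = -126*541 = -68166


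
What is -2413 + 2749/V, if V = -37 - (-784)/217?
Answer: -2582674/1035 ≈ -2495.3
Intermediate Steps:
V = -1035/31 (V = -37 - (-784)/217 = -37 - 1*(-112/31) = -37 + 112/31 = -1035/31 ≈ -33.387)
-2413 + 2749/V = -2413 + 2749/(-1035/31) = -2413 + 2749*(-31/1035) = -2413 - 85219/1035 = -2582674/1035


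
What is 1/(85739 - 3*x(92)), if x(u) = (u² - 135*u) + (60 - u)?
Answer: 1/97703 ≈ 1.0235e-5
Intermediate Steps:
x(u) = 60 + u² - 136*u
1/(85739 - 3*x(92)) = 1/(85739 - 3*(60 + 92² - 136*92)) = 1/(85739 - 3*(60 + 8464 - 12512)) = 1/(85739 - 3*(-3988)) = 1/(85739 + 11964) = 1/97703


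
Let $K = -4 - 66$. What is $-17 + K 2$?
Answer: $-157$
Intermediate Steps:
$K = -70$
$-17 + K 2 = -17 - 140 = -157$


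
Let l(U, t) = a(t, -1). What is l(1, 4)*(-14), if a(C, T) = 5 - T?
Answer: -84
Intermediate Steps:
l(U, t) = 6 (l(U, t) = 5 - 1*(-1) = 5 + 1 = 6)
l(1, 4)*(-14) = 6*(-14) = -84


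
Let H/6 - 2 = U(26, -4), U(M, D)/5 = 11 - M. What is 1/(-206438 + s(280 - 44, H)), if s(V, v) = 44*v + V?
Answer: -1/225474 ≈ -4.4351e-6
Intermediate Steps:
U(M, D) = 55 - 5*M (U(M, D) = 5*(11 - M) = 55 - 5*M)
H = -438 (H = 12 + 6*(55 - 5*26) = 12 + 6*(55 - 130) = 12 + 6*(-75) = 12 - 450 = -438)
s(V, v) = V + 44*v
1/(-206438 + s(280 - 44, H)) = 1/(-206438 + ((280 - 44) + 44*(-438))) = 1/(-206438 + (236 - 19272)) = 1/(-206438 - 19036) = 1/(-225474) = -1/225474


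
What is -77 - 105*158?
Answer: -16667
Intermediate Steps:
-77 - 105*158 = -77 - 16590 = -16667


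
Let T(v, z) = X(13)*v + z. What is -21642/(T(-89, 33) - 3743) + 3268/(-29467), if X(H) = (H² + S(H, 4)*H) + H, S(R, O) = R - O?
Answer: 179545262/297822969 ≈ 0.60286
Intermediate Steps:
X(H) = H + H² + H*(-4 + H) (X(H) = (H² + (H - 1*4)*H) + H = (H² + (H - 4)*H) + H = (H² + (-4 + H)*H) + H = (H² + H*(-4 + H)) + H = H + H² + H*(-4 + H))
T(v, z) = z + 299*v (T(v, z) = (13*(-3 + 2*13))*v + z = (13*(-3 + 26))*v + z = (13*23)*v + z = 299*v + z = z + 299*v)
-21642/(T(-89, 33) - 3743) + 3268/(-29467) = -21642/((33 + 299*(-89)) - 3743) + 3268/(-29467) = -21642/((33 - 26611) - 3743) + 3268*(-1/29467) = -21642/(-26578 - 3743) - 3268/29467 = -21642/(-30321) - 3268/29467 = -21642*(-1/30321) - 3268/29467 = 7214/10107 - 3268/29467 = 179545262/297822969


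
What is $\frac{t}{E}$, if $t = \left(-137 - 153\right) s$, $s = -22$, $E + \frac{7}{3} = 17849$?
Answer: $\frac{957}{2677} \approx 0.35749$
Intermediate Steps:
$E = \frac{53540}{3}$ ($E = - \frac{7}{3} + 17849 = \frac{53540}{3} \approx 17847.0$)
$t = 6380$ ($t = \left(-137 - 153\right) \left(-22\right) = \left(-290\right) \left(-22\right) = 6380$)
$\frac{t}{E} = \frac{6380}{\frac{53540}{3}} = 6380 \cdot \frac{3}{53540} = \frac{957}{2677}$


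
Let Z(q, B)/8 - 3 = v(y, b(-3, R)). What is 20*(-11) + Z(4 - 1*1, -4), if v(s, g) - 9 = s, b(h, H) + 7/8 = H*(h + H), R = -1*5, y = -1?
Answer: -132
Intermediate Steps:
R = -5
b(h, H) = -7/8 + H*(H + h) (b(h, H) = -7/8 + H*(h + H) = -7/8 + H*(H + h))
v(s, g) = 9 + s
Z(q, B) = 88 (Z(q, B) = 24 + 8*(9 - 1) = 24 + 8*8 = 24 + 64 = 88)
20*(-11) + Z(4 - 1*1, -4) = 20*(-11) + 88 = -220 + 88 = -132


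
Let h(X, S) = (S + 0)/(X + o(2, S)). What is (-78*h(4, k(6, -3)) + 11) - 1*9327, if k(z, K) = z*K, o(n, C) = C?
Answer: -65914/7 ≈ -9416.3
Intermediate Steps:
k(z, K) = K*z
h(X, S) = S/(S + X) (h(X, S) = (S + 0)/(X + S) = S/(S + X))
(-78*h(4, k(6, -3)) + 11) - 1*9327 = (-78*(-3*6)/(-3*6 + 4) + 11) - 1*9327 = (-(-1404)/(-18 + 4) + 11) - 9327 = (-(-1404)/(-14) + 11) - 9327 = (-(-1404)*(-1)/14 + 11) - 9327 = (-78*9/7 + 11) - 9327 = (-702/7 + 11) - 9327 = -625/7 - 9327 = -65914/7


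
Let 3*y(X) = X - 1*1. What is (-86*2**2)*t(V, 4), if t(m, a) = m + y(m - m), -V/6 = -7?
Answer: -43000/3 ≈ -14333.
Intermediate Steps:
V = 42 (V = -6*(-7) = 42)
y(X) = -1/3 + X/3 (y(X) = (X - 1*1)/3 = (X - 1)/3 = (-1 + X)/3 = -1/3 + X/3)
t(m, a) = -1/3 + m (t(m, a) = m + (-1/3 + (m - m)/3) = m + (-1/3 + (1/3)*0) = m + (-1/3 + 0) = m - 1/3 = -1/3 + m)
(-86*2**2)*t(V, 4) = (-86*2**2)*(-1/3 + 42) = -86*4*(125/3) = -344*125/3 = -43000/3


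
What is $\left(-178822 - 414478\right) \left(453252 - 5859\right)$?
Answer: $-265438266900$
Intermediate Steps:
$\left(-178822 - 414478\right) \left(453252 - 5859\right) = - 593300 \left(453252 - 5859\right) = \left(-593300\right) 447393 = -265438266900$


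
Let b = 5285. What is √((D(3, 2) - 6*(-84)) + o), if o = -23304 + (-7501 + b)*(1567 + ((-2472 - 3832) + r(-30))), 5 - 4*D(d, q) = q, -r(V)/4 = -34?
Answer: 17*√140803/2 ≈ 3189.5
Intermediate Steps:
r(V) = 136 (r(V) = -4*(-34) = 136)
D(d, q) = 5/4 - q/4
o = 10172512 (o = -23304 + (-7501 + 5285)*(1567 + ((-2472 - 3832) + 136)) = -23304 - 2216*(1567 + (-6304 + 136)) = -23304 - 2216*(1567 - 6168) = -23304 - 2216*(-4601) = -23304 + 10195816 = 10172512)
√((D(3, 2) - 6*(-84)) + o) = √(((5/4 - ¼*2) - 6*(-84)) + 10172512) = √(((5/4 - ½) + 504) + 10172512) = √((¾ + 504) + 10172512) = √(2019/4 + 10172512) = √(40692067/4) = 17*√140803/2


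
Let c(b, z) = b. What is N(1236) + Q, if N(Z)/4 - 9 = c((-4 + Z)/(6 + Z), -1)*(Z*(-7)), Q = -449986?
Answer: -100245826/207 ≈ -4.8428e+5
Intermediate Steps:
N(Z) = 36 - 28*Z*(-4 + Z)/(6 + Z) (N(Z) = 36 + 4*(((-4 + Z)/(6 + Z))*(Z*(-7))) = 36 + 4*(((-4 + Z)/(6 + Z))*(-7*Z)) = 36 + 4*(-7*Z*(-4 + Z)/(6 + Z)) = 36 - 28*Z*(-4 + Z)/(6 + Z))
N(1236) + Q = 4*(54 - 7*1236² + 37*1236)/(6 + 1236) - 449986 = 4*(54 - 7*1527696 + 45732)/1242 - 449986 = 4*(1/1242)*(54 - 10693872 + 45732) - 449986 = 4*(1/1242)*(-10648086) - 449986 = -7098724/207 - 449986 = -100245826/207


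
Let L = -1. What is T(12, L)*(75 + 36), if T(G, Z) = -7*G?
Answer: -9324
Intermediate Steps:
T(12, L)*(75 + 36) = (-7*12)*(75 + 36) = -84*111 = -9324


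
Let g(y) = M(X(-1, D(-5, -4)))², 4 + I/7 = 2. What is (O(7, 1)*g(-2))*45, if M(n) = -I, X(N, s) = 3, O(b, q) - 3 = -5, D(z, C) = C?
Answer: -17640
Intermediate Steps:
I = -14 (I = -28 + 7*2 = -28 + 14 = -14)
O(b, q) = -2 (O(b, q) = 3 - 5 = -2)
M(n) = 14 (M(n) = -1*(-14) = 14)
g(y) = 196 (g(y) = 14² = 196)
(O(7, 1)*g(-2))*45 = -2*196*45 = -392*45 = -17640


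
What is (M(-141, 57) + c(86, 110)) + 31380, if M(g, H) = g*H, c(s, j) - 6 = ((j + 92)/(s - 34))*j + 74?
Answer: 310054/13 ≈ 23850.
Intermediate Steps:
c(s, j) = 80 + j*(92 + j)/(-34 + s) (c(s, j) = 6 + (((j + 92)/(s - 34))*j + 74) = 6 + (((92 + j)/(-34 + s))*j + 74) = 6 + (j*(92 + j)/(-34 + s) + 74) = 6 + (74 + j*(92 + j)/(-34 + s)) = 80 + j*(92 + j)/(-34 + s))
M(g, H) = H*g
(M(-141, 57) + c(86, 110)) + 31380 = (57*(-141) + (-2720 + 110² + 80*86 + 92*110)/(-34 + 86)) + 31380 = (-8037 + (-2720 + 12100 + 6880 + 10120)/52) + 31380 = (-8037 + (1/52)*26380) + 31380 = (-8037 + 6595/13) + 31380 = -97886/13 + 31380 = 310054/13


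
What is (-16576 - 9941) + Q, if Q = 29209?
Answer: 2692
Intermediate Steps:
(-16576 - 9941) + Q = (-16576 - 9941) + 29209 = -26517 + 29209 = 2692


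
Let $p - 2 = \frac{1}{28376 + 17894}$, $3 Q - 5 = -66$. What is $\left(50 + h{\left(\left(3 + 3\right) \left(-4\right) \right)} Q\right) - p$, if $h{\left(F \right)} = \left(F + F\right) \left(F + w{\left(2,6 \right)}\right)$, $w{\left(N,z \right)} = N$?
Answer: $- \frac{991288481}{46270} \approx -21424.0$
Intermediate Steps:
$Q = - \frac{61}{3}$ ($Q = \frac{5}{3} + \frac{1}{3} \left(-66\right) = \frac{5}{3} - 22 = - \frac{61}{3} \approx -20.333$)
$h{\left(F \right)} = 2 F \left(2 + F\right)$ ($h{\left(F \right)} = \left(F + F\right) \left(F + 2\right) = 2 F \left(2 + F\right)$)
$p = \frac{92541}{46270}$ ($p = 2 + \frac{1}{28376 + 17894} = 2 + \frac{1}{46270} = \frac{92541}{46270} \approx 2.0$)
$\left(50 + h{\left(\left(3 + 3\right) \left(-4\right) \right)} Q\right) - p = \left(50 + 2 \left(3 + 3\right) \left(-4\right) \left(2 + \left(3 + 3\right) \left(-4\right)\right) \left(- \frac{61}{3}\right)\right) - \frac{92541}{46270} = \left(50 + 2 \cdot 6 \left(-4\right) \left(2 + 6 \left(-4\right)\right) \left(- \frac{61}{3}\right)\right) - \frac{92541}{46270} = \left(50 + 2 \left(-24\right) \left(2 - 24\right) \left(- \frac{61}{3}\right)\right) - \frac{92541}{46270} = \left(50 + 2 \left(-24\right) \left(-22\right) \left(- \frac{61}{3}\right)\right) - \frac{92541}{46270} = \left(50 + 1056 \left(- \frac{61}{3}\right)\right) - \frac{92541}{46270} = \left(50 - 21472\right) - \frac{92541}{46270} = -21422 - \frac{92541}{46270} = - \frac{991288481}{46270}$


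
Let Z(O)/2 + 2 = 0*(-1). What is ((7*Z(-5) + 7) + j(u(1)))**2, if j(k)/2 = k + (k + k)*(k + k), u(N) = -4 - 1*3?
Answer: 127449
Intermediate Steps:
Z(O) = -4 (Z(O) = -4 + 2*(0*(-1)) = -4 + 2*0 = -4 + 0 = -4)
u(N) = -7 (u(N) = -4 - 3 = -7)
j(k) = 2*k + 8*k**2 (j(k) = 2*(k + (k + k)*(k + k)) = 2*(k + (2*k)*(2*k)) = 2*(k + 4*k**2) = 2*k + 8*k**2)
((7*Z(-5) + 7) + j(u(1)))**2 = ((7*(-4) + 7) + 2*(-7)*(1 + 4*(-7)))**2 = ((-28 + 7) + 2*(-7)*(1 - 28))**2 = (-21 + 2*(-7)*(-27))**2 = (-21 + 378)**2 = 357**2 = 127449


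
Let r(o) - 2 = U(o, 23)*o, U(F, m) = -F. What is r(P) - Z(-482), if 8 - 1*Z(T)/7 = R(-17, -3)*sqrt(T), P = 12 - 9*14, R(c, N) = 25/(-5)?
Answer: -13050 - 35*I*sqrt(482) ≈ -13050.0 - 768.41*I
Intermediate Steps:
R(c, N) = -5 (R(c, N) = 25*(-1/5) = -5)
P = -114 (P = 12 - 126 = -114)
Z(T) = 56 + 35*sqrt(T) (Z(T) = 56 - (-35)*sqrt(T) = 56 + 35*sqrt(T))
r(o) = 2 - o**2 (r(o) = 2 + (-o)*o = 2 - o**2)
r(P) - Z(-482) = (2 - 1*(-114)**2) - (56 + 35*sqrt(-482)) = (2 - 1*12996) - (56 + 35*(I*sqrt(482))) = (2 - 12996) - (56 + 35*I*sqrt(482)) = -12994 + (-56 - 35*I*sqrt(482)) = -13050 - 35*I*sqrt(482)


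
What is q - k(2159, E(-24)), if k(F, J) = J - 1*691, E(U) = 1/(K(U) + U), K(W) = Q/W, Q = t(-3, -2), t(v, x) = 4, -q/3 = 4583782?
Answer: -1993844969/145 ≈ -1.3751e+7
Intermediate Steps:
q = -13751346 (q = -3*4583782 = -13751346)
Q = 4
K(W) = 4/W
E(U) = 1/(U + 4/U) (E(U) = 1/(4/U + U) = 1/(U + 4/U))
k(F, J) = -691 + J (k(F, J) = J - 691 = -691 + J)
q - k(2159, E(-24)) = -13751346 - (-691 - 24/(4 + (-24)**2)) = -13751346 - (-691 - 24/(4 + 576)) = -13751346 - (-691 - 24/580) = -13751346 - (-691 - 24*1/580) = -13751346 - (-691 - 6/145) = -13751346 - 1*(-100201/145) = -13751346 + 100201/145 = -1993844969/145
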